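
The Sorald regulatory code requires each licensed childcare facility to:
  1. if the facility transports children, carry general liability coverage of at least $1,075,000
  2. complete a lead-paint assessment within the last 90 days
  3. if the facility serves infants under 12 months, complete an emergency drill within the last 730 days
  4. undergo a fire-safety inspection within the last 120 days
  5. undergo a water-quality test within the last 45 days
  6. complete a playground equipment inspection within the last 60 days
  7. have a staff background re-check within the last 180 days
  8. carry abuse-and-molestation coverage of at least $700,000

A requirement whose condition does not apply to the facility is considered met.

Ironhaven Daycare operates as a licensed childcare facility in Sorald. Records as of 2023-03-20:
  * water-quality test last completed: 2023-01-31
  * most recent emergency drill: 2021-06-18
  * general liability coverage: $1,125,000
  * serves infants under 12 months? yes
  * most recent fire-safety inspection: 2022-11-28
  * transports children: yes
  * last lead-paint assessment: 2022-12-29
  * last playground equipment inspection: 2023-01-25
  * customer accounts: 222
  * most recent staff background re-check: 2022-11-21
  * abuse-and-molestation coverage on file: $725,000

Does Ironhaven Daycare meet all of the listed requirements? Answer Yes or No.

No

1. condition 'transports children' holds; general liability coverage $1,125,000 ≥ $1,075,000 → met
2. lead-paint assessment 81 days ago vs limit 90 → met
3. condition 'serves infants under 12 months' holds; emergency drill 640 days ago vs limit 730 → met
4. fire-safety inspection 112 days ago vs limit 120 → met
5. water-quality test 48 days ago vs limit 45 → not met
6. playground equipment inspection 54 days ago vs limit 60 → met
7. staff background re-check 119 days ago vs limit 180 → met
8. abuse-and-molestation coverage $725,000 ≥ $700,000 → met
Not met: 5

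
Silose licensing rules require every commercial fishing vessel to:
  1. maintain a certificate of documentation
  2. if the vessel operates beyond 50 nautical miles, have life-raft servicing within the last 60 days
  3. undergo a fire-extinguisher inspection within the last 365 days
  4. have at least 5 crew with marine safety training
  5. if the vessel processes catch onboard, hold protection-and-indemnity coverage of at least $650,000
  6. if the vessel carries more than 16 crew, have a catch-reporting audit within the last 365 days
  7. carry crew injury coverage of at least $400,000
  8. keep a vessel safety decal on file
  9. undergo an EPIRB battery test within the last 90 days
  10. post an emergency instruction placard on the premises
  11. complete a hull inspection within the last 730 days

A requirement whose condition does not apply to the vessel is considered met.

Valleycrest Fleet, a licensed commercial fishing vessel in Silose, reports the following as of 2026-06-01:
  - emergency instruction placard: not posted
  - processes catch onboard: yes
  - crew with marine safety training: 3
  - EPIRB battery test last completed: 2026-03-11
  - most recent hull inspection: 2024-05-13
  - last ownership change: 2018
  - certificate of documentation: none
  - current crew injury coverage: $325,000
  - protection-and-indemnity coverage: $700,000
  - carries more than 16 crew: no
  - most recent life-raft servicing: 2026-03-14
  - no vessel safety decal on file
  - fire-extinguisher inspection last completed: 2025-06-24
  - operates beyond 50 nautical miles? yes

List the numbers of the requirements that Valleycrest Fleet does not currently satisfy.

1. certificate of documentation absent → not met
2. condition 'operates beyond 50 nautical miles' holds; life-raft servicing 79 days ago vs limit 60 → not met
3. fire-extinguisher inspection 342 days ago vs limit 365 → met
4. crew with marine safety training 3 < 5 → not met
5. condition 'processes catch onboard' holds; protection-and-indemnity coverage $700,000 ≥ $650,000 → met
6. condition 'carries more than 16 crew' does not hold → requirement n/a → met
7. crew injury coverage $325,000 < $400,000 → not met
8. vessel safety decal absent → not met
9. EPIRB battery test 82 days ago vs limit 90 → met
10. emergency instruction placard absent → not met
11. hull inspection 749 days ago vs limit 730 → not met
Not met: 1, 2, 4, 7, 8, 10, 11

1, 2, 4, 7, 8, 10, 11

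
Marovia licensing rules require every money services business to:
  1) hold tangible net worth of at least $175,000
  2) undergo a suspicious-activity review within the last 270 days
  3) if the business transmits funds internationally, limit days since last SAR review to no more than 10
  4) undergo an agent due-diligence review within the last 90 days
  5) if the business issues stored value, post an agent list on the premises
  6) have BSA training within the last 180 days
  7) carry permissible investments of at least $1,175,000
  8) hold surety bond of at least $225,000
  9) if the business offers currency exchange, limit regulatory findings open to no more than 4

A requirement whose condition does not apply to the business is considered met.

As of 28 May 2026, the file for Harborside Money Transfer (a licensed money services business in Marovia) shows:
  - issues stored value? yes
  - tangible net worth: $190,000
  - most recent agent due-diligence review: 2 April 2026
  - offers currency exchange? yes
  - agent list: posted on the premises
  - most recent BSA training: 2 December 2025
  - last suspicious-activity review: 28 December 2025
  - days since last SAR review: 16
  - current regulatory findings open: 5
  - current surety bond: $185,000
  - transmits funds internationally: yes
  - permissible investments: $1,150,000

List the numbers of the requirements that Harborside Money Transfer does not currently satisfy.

1. tangible net worth $190,000 ≥ $175,000 → met
2. suspicious-activity review 151 days ago vs limit 270 → met
3. condition 'transmits funds internationally' holds; days since last SAR review 16 > 10 → not met
4. agent due-diligence review 56 days ago vs limit 90 → met
5. condition 'issues stored value' holds; agent list present → met
6. BSA training 177 days ago vs limit 180 → met
7. permissible investments $1,150,000 < $1,175,000 → not met
8. surety bond $185,000 < $225,000 → not met
9. condition 'offers currency exchange' holds; regulatory findings open 5 > 4 → not met
Not met: 3, 7, 8, 9

3, 7, 8, 9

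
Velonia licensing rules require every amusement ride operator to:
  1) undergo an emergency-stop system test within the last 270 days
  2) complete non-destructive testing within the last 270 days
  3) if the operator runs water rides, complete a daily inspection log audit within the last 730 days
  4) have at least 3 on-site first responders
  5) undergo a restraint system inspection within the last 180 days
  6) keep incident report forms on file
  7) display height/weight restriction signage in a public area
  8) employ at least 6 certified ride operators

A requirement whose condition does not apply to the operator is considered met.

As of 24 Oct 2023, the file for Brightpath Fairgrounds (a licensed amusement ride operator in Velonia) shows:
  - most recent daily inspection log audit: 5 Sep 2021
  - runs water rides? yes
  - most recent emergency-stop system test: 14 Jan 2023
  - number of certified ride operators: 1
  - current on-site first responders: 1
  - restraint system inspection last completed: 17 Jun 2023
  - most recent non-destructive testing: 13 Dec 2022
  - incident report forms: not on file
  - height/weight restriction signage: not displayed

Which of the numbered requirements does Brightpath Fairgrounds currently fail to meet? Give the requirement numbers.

1. emergency-stop system test 283 days ago vs limit 270 → not met
2. non-destructive testing 315 days ago vs limit 270 → not met
3. condition 'runs water rides' holds; daily inspection log audit 779 days ago vs limit 730 → not met
4. on-site first responders 1 < 3 → not met
5. restraint system inspection 129 days ago vs limit 180 → met
6. incident report forms absent → not met
7. height/weight restriction signage absent → not met
8. certified ride operators 1 < 6 → not met
Not met: 1, 2, 3, 4, 6, 7, 8

1, 2, 3, 4, 6, 7, 8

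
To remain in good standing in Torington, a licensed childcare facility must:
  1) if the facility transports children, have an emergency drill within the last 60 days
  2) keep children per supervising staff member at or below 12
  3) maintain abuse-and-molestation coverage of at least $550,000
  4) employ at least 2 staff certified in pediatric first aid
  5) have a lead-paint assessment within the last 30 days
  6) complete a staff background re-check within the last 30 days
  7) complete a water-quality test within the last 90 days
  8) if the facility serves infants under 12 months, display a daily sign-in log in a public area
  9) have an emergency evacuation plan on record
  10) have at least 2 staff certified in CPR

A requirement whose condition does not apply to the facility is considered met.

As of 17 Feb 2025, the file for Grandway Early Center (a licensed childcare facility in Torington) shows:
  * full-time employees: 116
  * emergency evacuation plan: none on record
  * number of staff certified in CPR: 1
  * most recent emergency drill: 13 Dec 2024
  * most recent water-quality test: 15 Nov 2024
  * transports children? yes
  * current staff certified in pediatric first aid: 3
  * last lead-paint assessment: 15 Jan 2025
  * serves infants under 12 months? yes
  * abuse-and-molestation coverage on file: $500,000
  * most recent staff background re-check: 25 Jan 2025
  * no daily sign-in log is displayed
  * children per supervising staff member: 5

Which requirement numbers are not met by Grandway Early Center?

1. condition 'transports children' holds; emergency drill 66 days ago vs limit 60 → not met
2. children per supervising staff member 5 ≤ 12 → met
3. abuse-and-molestation coverage $500,000 < $550,000 → not met
4. staff certified in pediatric first aid 3 ≥ 2 → met
5. lead-paint assessment 33 days ago vs limit 30 → not met
6. staff background re-check 23 days ago vs limit 30 → met
7. water-quality test 94 days ago vs limit 90 → not met
8. condition 'serves infants under 12 months' holds; daily sign-in log absent → not met
9. emergency evacuation plan absent → not met
10. staff certified in CPR 1 < 2 → not met
Not met: 1, 3, 5, 7, 8, 9, 10

1, 3, 5, 7, 8, 9, 10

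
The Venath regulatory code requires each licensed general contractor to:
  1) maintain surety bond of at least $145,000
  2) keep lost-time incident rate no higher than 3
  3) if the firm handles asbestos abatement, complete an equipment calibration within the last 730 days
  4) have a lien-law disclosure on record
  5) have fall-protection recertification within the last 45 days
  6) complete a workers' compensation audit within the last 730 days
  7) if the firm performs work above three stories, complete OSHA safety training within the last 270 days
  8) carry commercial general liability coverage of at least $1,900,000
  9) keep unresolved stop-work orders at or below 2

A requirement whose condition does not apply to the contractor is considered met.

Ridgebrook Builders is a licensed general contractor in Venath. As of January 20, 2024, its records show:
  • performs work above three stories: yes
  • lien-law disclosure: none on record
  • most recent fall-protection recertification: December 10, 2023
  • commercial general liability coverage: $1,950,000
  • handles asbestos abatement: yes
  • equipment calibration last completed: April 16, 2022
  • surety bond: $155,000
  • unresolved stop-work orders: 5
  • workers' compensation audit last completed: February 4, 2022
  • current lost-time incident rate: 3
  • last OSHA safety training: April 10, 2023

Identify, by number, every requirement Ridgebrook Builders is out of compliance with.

4, 7, 9

1. surety bond $155,000 ≥ $145,000 → met
2. lost-time incident rate 3 ≤ 3 → met
3. condition 'handles asbestos abatement' holds; equipment calibration 644 days ago vs limit 730 → met
4. lien-law disclosure absent → not met
5. fall-protection recertification 41 days ago vs limit 45 → met
6. workers' compensation audit 715 days ago vs limit 730 → met
7. condition 'performs work above three stories' holds; OSHA safety training 285 days ago vs limit 270 → not met
8. commercial general liability coverage $1,950,000 ≥ $1,900,000 → met
9. unresolved stop-work orders 5 > 2 → not met
Not met: 4, 7, 9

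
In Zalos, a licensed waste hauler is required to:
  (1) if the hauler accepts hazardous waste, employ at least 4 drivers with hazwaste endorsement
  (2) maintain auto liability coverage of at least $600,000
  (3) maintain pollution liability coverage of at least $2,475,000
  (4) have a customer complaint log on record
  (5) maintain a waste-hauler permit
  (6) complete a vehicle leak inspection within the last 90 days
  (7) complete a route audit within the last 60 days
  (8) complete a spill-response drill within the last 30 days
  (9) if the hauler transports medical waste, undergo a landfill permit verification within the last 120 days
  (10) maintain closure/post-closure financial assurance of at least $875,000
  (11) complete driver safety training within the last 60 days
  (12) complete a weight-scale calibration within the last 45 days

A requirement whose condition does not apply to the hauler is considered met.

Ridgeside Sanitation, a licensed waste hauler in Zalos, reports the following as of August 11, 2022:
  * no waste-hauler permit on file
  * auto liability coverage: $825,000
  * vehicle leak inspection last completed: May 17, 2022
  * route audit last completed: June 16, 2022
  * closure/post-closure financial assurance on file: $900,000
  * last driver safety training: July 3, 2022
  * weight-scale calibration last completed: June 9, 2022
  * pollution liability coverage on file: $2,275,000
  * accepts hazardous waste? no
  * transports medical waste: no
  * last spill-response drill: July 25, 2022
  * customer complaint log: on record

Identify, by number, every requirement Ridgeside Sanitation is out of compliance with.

1. condition 'accepts hazardous waste' does not hold → requirement n/a → met
2. auto liability coverage $825,000 ≥ $600,000 → met
3. pollution liability coverage $2,275,000 < $2,475,000 → not met
4. customer complaint log present → met
5. waste-hauler permit absent → not met
6. vehicle leak inspection 86 days ago vs limit 90 → met
7. route audit 56 days ago vs limit 60 → met
8. spill-response drill 17 days ago vs limit 30 → met
9. condition 'transports medical waste' does not hold → requirement n/a → met
10. closure/post-closure financial assurance $900,000 ≥ $875,000 → met
11. driver safety training 39 days ago vs limit 60 → met
12. weight-scale calibration 63 days ago vs limit 45 → not met
Not met: 3, 5, 12

3, 5, 12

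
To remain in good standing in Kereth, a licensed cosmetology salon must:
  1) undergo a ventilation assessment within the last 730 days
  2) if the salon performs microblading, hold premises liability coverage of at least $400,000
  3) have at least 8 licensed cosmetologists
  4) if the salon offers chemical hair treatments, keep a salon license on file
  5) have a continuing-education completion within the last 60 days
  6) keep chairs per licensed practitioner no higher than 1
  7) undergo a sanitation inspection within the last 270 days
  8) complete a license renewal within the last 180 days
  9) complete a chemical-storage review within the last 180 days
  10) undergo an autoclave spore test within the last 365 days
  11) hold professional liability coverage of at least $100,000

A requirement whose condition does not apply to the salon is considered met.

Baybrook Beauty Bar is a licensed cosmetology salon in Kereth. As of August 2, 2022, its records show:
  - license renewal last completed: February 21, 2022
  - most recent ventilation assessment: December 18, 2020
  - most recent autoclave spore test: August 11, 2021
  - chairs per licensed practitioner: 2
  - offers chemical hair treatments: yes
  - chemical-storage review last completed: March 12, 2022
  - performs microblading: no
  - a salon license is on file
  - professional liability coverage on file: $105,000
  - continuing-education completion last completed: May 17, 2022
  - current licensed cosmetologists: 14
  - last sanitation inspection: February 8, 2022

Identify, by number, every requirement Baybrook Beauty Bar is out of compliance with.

1. ventilation assessment 592 days ago vs limit 730 → met
2. condition 'performs microblading' does not hold → requirement n/a → met
3. licensed cosmetologists 14 ≥ 8 → met
4. condition 'offers chemical hair treatments' holds; salon license present → met
5. continuing-education completion 77 days ago vs limit 60 → not met
6. chairs per licensed practitioner 2 > 1 → not met
7. sanitation inspection 175 days ago vs limit 270 → met
8. license renewal 162 days ago vs limit 180 → met
9. chemical-storage review 143 days ago vs limit 180 → met
10. autoclave spore test 356 days ago vs limit 365 → met
11. professional liability coverage $105,000 ≥ $100,000 → met
Not met: 5, 6

5, 6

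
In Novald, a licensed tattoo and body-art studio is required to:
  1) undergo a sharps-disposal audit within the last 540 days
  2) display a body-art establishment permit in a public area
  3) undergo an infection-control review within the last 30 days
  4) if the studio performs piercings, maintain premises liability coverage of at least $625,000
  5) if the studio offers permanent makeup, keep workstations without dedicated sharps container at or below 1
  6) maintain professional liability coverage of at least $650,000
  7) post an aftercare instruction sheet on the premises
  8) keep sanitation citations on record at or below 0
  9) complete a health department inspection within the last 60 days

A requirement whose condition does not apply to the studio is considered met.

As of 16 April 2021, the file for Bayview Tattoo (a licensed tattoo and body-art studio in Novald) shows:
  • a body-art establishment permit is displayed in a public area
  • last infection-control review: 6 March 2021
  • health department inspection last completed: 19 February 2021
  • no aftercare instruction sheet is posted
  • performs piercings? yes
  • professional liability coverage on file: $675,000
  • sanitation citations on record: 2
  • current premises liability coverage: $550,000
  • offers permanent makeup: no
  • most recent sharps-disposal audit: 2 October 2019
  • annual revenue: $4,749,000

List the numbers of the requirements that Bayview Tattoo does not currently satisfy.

1. sharps-disposal audit 562 days ago vs limit 540 → not met
2. body-art establishment permit present → met
3. infection-control review 41 days ago vs limit 30 → not met
4. condition 'performs piercings' holds; premises liability coverage $550,000 < $625,000 → not met
5. condition 'offers permanent makeup' does not hold → requirement n/a → met
6. professional liability coverage $675,000 ≥ $650,000 → met
7. aftercare instruction sheet absent → not met
8. sanitation citations on record 2 > 0 → not met
9. health department inspection 56 days ago vs limit 60 → met
Not met: 1, 3, 4, 7, 8

1, 3, 4, 7, 8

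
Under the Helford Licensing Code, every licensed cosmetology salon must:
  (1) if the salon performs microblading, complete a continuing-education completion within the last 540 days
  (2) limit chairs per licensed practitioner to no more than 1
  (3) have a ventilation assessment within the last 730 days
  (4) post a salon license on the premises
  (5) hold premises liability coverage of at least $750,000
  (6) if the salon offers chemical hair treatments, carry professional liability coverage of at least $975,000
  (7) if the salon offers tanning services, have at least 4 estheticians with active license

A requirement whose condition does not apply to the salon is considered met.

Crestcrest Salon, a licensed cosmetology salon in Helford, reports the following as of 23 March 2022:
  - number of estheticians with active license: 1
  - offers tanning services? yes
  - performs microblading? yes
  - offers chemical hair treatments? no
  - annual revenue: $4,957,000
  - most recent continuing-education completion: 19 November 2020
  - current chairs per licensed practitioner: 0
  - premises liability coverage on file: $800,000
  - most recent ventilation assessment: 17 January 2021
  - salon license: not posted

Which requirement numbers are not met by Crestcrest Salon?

1. condition 'performs microblading' holds; continuing-education completion 489 days ago vs limit 540 → met
2. chairs per licensed practitioner 0 ≤ 1 → met
3. ventilation assessment 430 days ago vs limit 730 → met
4. salon license absent → not met
5. premises liability coverage $800,000 ≥ $750,000 → met
6. condition 'offers chemical hair treatments' does not hold → requirement n/a → met
7. condition 'offers tanning services' holds; estheticians with active license 1 < 4 → not met
Not met: 4, 7

4, 7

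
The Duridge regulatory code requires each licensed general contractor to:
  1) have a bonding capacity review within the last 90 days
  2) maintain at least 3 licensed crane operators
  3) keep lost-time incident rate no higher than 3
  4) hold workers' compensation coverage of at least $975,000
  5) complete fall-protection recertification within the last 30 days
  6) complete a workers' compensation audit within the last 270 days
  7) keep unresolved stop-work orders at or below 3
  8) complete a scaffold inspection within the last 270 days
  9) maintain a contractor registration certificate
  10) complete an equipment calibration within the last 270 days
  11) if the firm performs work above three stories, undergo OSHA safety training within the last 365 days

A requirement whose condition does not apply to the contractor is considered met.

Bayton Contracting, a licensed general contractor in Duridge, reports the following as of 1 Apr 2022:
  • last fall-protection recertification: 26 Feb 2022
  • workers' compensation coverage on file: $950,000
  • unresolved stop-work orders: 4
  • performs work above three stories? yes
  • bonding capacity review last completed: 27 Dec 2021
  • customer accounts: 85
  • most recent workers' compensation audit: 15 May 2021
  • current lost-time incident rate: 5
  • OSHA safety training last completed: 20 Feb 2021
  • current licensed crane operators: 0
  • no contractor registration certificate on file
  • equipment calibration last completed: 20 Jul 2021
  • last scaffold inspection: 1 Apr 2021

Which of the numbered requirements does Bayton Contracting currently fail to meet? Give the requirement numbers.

1, 2, 3, 4, 5, 6, 7, 8, 9, 11

1. bonding capacity review 95 days ago vs limit 90 → not met
2. licensed crane operators 0 < 3 → not met
3. lost-time incident rate 5 > 3 → not met
4. workers' compensation coverage $950,000 < $975,000 → not met
5. fall-protection recertification 34 days ago vs limit 30 → not met
6. workers' compensation audit 321 days ago vs limit 270 → not met
7. unresolved stop-work orders 4 > 3 → not met
8. scaffold inspection 365 days ago vs limit 270 → not met
9. contractor registration certificate absent → not met
10. equipment calibration 255 days ago vs limit 270 → met
11. condition 'performs work above three stories' holds; OSHA safety training 405 days ago vs limit 365 → not met
Not met: 1, 2, 3, 4, 5, 6, 7, 8, 9, 11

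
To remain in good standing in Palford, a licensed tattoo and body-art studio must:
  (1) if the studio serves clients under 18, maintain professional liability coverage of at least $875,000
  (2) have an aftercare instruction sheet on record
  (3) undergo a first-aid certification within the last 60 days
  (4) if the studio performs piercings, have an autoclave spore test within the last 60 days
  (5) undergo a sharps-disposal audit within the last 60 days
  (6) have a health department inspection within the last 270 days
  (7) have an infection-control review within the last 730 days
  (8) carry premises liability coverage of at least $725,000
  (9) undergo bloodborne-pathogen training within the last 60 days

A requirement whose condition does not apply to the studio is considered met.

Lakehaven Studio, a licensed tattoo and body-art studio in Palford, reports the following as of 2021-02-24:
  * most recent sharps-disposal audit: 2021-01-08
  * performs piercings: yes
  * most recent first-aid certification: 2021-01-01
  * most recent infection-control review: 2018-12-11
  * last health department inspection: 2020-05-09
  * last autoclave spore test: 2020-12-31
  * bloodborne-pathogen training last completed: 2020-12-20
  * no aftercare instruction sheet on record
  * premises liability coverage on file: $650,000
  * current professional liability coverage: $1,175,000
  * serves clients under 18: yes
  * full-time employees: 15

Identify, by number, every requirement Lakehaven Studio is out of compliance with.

2, 6, 7, 8, 9

1. condition 'serves clients under 18' holds; professional liability coverage $1,175,000 ≥ $875,000 → met
2. aftercare instruction sheet absent → not met
3. first-aid certification 54 days ago vs limit 60 → met
4. condition 'performs piercings' holds; autoclave spore test 55 days ago vs limit 60 → met
5. sharps-disposal audit 47 days ago vs limit 60 → met
6. health department inspection 291 days ago vs limit 270 → not met
7. infection-control review 806 days ago vs limit 730 → not met
8. premises liability coverage $650,000 < $725,000 → not met
9. bloodborne-pathogen training 66 days ago vs limit 60 → not met
Not met: 2, 6, 7, 8, 9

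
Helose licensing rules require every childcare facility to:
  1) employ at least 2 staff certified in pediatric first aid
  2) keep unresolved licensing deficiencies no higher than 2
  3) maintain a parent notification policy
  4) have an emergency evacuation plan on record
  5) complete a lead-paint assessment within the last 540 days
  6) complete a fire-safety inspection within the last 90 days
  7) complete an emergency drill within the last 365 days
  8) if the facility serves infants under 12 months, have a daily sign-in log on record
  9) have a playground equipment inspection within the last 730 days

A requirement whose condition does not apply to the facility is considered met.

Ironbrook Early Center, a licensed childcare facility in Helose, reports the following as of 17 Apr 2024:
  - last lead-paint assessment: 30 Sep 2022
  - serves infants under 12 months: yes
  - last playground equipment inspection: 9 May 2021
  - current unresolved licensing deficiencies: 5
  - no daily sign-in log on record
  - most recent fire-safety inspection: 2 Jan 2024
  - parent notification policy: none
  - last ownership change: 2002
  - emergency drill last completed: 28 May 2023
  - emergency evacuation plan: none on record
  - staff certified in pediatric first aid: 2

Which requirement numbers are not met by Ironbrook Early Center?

2, 3, 4, 5, 6, 8, 9

1. staff certified in pediatric first aid 2 ≥ 2 → met
2. unresolved licensing deficiencies 5 > 2 → not met
3. parent notification policy absent → not met
4. emergency evacuation plan absent → not met
5. lead-paint assessment 565 days ago vs limit 540 → not met
6. fire-safety inspection 106 days ago vs limit 90 → not met
7. emergency drill 325 days ago vs limit 365 → met
8. condition 'serves infants under 12 months' holds; daily sign-in log absent → not met
9. playground equipment inspection 1074 days ago vs limit 730 → not met
Not met: 2, 3, 4, 5, 6, 8, 9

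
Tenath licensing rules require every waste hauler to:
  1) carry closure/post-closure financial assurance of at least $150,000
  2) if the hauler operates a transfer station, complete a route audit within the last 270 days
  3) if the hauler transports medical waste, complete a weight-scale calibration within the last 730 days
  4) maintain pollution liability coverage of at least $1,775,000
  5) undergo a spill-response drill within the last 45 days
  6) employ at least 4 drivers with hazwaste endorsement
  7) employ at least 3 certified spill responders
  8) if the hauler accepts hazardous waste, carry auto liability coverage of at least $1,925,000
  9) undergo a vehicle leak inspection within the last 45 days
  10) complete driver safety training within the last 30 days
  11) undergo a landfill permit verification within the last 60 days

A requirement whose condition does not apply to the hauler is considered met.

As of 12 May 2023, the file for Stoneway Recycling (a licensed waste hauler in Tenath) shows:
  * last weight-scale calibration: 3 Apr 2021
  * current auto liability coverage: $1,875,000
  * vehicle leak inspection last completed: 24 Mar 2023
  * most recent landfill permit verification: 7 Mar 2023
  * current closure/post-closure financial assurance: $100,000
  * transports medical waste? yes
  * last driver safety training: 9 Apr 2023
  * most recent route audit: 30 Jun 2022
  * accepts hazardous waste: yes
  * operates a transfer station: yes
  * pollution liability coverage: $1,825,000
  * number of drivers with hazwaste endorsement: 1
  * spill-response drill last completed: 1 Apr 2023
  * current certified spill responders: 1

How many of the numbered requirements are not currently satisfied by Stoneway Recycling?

9

1. closure/post-closure financial assurance $100,000 < $150,000 → not met
2. condition 'operates a transfer station' holds; route audit 316 days ago vs limit 270 → not met
3. condition 'transports medical waste' holds; weight-scale calibration 769 days ago vs limit 730 → not met
4. pollution liability coverage $1,825,000 ≥ $1,775,000 → met
5. spill-response drill 41 days ago vs limit 45 → met
6. drivers with hazwaste endorsement 1 < 4 → not met
7. certified spill responders 1 < 3 → not met
8. condition 'accepts hazardous waste' holds; auto liability coverage $1,875,000 < $1,925,000 → not met
9. vehicle leak inspection 49 days ago vs limit 45 → not met
10. driver safety training 33 days ago vs limit 30 → not met
11. landfill permit verification 66 days ago vs limit 60 → not met
Not met: 9 of 11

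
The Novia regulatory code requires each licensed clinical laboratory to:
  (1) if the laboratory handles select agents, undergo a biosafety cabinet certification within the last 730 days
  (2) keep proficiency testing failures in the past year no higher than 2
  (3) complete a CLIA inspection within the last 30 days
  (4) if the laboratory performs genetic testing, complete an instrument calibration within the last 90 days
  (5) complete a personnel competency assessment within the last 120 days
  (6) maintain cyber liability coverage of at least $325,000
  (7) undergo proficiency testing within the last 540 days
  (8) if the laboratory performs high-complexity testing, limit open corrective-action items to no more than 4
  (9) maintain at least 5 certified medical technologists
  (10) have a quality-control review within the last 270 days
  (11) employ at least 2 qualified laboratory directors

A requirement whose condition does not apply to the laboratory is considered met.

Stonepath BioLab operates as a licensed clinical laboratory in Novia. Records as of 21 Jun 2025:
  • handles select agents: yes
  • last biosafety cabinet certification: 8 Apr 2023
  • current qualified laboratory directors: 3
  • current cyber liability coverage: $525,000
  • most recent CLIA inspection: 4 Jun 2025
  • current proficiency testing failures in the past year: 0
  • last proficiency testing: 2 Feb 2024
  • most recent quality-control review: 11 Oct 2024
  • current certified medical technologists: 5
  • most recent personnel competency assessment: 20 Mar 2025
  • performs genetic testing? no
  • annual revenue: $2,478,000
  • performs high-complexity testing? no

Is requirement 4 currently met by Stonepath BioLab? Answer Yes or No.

4. condition 'performs genetic testing' does not hold → requirement n/a → met

Yes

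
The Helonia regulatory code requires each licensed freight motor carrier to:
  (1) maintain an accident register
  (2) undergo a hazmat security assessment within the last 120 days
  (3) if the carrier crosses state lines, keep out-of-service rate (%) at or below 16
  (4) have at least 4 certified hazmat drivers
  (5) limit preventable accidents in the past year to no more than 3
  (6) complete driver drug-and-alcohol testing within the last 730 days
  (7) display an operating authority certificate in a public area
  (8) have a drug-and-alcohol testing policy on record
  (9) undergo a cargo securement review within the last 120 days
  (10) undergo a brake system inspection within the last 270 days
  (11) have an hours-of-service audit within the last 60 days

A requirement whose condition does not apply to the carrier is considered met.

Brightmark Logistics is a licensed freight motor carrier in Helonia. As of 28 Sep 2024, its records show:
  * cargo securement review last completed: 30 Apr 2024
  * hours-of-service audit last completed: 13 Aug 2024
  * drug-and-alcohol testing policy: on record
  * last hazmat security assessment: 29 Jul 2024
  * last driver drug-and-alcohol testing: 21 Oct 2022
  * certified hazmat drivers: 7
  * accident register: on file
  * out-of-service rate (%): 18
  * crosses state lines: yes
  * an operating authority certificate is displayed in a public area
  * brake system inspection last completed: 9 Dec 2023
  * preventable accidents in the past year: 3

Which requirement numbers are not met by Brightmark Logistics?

1. accident register present → met
2. hazmat security assessment 61 days ago vs limit 120 → met
3. condition 'crosses state lines' holds; out-of-service rate (%) 18 > 16 → not met
4. certified hazmat drivers 7 ≥ 4 → met
5. preventable accidents in the past year 3 ≤ 3 → met
6. driver drug-and-alcohol testing 708 days ago vs limit 730 → met
7. operating authority certificate present → met
8. drug-and-alcohol testing policy present → met
9. cargo securement review 151 days ago vs limit 120 → not met
10. brake system inspection 294 days ago vs limit 270 → not met
11. hours-of-service audit 46 days ago vs limit 60 → met
Not met: 3, 9, 10

3, 9, 10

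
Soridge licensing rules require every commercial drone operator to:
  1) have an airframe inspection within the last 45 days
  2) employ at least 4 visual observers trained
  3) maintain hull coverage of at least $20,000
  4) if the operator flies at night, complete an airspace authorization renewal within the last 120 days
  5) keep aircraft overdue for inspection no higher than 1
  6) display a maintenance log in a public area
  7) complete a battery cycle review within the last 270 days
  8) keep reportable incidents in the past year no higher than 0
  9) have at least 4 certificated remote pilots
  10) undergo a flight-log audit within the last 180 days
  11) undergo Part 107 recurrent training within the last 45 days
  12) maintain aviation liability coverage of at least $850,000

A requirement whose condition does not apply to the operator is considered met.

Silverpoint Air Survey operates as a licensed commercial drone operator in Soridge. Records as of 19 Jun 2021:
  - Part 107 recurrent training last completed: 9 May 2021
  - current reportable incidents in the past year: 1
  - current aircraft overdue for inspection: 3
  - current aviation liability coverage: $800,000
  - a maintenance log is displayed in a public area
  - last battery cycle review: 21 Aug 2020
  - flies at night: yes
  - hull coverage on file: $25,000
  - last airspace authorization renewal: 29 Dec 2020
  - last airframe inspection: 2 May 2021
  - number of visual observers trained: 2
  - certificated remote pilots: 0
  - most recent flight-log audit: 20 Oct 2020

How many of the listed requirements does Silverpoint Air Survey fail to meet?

1. airframe inspection 48 days ago vs limit 45 → not met
2. visual observers trained 2 < 4 → not met
3. hull coverage $25,000 ≥ $20,000 → met
4. condition 'flies at night' holds; airspace authorization renewal 172 days ago vs limit 120 → not met
5. aircraft overdue for inspection 3 > 1 → not met
6. maintenance log present → met
7. battery cycle review 302 days ago vs limit 270 → not met
8. reportable incidents in the past year 1 > 0 → not met
9. certificated remote pilots 0 < 4 → not met
10. flight-log audit 242 days ago vs limit 180 → not met
11. Part 107 recurrent training 41 days ago vs limit 45 → met
12. aviation liability coverage $800,000 < $850,000 → not met
Not met: 9 of 12

9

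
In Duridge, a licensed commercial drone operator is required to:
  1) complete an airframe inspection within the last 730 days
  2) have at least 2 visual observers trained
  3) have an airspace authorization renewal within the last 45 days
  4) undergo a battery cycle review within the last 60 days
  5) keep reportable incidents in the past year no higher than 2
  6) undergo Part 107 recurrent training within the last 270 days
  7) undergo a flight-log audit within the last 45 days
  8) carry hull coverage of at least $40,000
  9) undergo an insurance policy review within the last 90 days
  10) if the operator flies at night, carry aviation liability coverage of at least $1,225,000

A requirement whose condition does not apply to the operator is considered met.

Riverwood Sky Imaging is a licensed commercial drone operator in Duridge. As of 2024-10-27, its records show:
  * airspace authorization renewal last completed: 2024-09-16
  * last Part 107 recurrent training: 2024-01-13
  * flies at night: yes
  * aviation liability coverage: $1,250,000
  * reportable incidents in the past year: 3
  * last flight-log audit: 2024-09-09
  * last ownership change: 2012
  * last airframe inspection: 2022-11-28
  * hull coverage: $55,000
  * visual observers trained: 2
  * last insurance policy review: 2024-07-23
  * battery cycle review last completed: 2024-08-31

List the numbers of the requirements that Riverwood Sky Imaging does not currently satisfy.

1. airframe inspection 699 days ago vs limit 730 → met
2. visual observers trained 2 ≥ 2 → met
3. airspace authorization renewal 41 days ago vs limit 45 → met
4. battery cycle review 57 days ago vs limit 60 → met
5. reportable incidents in the past year 3 > 2 → not met
6. Part 107 recurrent training 288 days ago vs limit 270 → not met
7. flight-log audit 48 days ago vs limit 45 → not met
8. hull coverage $55,000 ≥ $40,000 → met
9. insurance policy review 96 days ago vs limit 90 → not met
10. condition 'flies at night' holds; aviation liability coverage $1,250,000 ≥ $1,225,000 → met
Not met: 5, 6, 7, 9

5, 6, 7, 9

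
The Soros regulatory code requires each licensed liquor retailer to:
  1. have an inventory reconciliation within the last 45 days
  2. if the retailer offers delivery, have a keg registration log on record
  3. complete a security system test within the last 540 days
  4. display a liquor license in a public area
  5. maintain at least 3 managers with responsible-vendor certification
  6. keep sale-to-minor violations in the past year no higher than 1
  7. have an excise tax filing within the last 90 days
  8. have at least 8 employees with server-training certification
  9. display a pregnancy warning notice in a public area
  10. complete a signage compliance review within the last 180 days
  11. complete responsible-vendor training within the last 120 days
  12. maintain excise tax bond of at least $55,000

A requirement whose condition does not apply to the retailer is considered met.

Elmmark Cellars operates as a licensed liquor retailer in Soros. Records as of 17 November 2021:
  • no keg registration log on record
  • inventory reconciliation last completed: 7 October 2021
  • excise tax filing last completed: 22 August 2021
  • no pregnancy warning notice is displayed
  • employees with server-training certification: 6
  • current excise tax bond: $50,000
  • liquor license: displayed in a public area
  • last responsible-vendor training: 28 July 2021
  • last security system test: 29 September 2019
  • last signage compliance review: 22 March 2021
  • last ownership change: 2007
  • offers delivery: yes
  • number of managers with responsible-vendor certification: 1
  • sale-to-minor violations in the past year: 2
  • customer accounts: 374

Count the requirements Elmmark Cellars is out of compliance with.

1. inventory reconciliation 41 days ago vs limit 45 → met
2. condition 'offers delivery' holds; keg registration log absent → not met
3. security system test 780 days ago vs limit 540 → not met
4. liquor license present → met
5. managers with responsible-vendor certification 1 < 3 → not met
6. sale-to-minor violations in the past year 2 > 1 → not met
7. excise tax filing 87 days ago vs limit 90 → met
8. employees with server-training certification 6 < 8 → not met
9. pregnancy warning notice absent → not met
10. signage compliance review 240 days ago vs limit 180 → not met
11. responsible-vendor training 112 days ago vs limit 120 → met
12. excise tax bond $50,000 < $55,000 → not met
Not met: 8 of 12

8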